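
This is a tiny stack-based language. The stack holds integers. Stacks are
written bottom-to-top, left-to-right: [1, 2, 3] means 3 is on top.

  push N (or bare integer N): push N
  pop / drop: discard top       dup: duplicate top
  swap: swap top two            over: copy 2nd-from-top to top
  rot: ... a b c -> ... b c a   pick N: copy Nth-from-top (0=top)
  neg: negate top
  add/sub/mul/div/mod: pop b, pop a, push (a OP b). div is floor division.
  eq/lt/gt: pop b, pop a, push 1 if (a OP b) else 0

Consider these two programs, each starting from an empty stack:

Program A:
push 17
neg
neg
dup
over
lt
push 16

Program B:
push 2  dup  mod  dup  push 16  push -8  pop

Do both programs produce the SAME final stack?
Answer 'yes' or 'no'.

Answer: no

Derivation:
Program A trace:
  After 'push 17': [17]
  After 'neg': [-17]
  After 'neg': [17]
  After 'dup': [17, 17]
  After 'over': [17, 17, 17]
  After 'lt': [17, 0]
  After 'push 16': [17, 0, 16]
Program A final stack: [17, 0, 16]

Program B trace:
  After 'push 2': [2]
  After 'dup': [2, 2]
  After 'mod': [0]
  After 'dup': [0, 0]
  After 'push 16': [0, 0, 16]
  After 'push -8': [0, 0, 16, -8]
  After 'pop': [0, 0, 16]
Program B final stack: [0, 0, 16]
Same: no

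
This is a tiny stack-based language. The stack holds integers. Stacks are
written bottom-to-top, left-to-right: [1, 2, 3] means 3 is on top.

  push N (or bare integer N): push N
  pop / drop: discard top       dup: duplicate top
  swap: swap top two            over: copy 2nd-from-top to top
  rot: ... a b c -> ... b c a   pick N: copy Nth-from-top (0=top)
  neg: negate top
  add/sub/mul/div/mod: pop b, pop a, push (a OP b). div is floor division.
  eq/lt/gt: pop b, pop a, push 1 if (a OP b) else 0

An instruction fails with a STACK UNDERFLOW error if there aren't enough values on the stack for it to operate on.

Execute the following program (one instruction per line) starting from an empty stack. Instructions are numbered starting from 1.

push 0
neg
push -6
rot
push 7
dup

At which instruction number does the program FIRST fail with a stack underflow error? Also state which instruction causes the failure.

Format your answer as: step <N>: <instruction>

Answer: step 4: rot

Derivation:
Step 1 ('push 0'): stack = [0], depth = 1
Step 2 ('neg'): stack = [0], depth = 1
Step 3 ('push -6'): stack = [0, -6], depth = 2
Step 4 ('rot'): needs 3 value(s) but depth is 2 — STACK UNDERFLOW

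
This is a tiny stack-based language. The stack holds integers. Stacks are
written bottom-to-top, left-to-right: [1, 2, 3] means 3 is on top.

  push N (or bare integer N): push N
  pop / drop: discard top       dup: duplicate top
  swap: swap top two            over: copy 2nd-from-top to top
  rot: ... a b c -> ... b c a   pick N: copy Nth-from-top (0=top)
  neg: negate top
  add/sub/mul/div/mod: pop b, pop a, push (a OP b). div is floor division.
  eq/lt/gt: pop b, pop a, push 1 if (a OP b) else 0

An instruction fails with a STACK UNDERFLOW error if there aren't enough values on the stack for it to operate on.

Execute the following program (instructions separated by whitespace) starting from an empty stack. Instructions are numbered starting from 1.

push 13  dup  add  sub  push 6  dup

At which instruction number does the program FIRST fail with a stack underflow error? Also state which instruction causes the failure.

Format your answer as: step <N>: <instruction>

Step 1 ('push 13'): stack = [13], depth = 1
Step 2 ('dup'): stack = [13, 13], depth = 2
Step 3 ('add'): stack = [26], depth = 1
Step 4 ('sub'): needs 2 value(s) but depth is 1 — STACK UNDERFLOW

Answer: step 4: sub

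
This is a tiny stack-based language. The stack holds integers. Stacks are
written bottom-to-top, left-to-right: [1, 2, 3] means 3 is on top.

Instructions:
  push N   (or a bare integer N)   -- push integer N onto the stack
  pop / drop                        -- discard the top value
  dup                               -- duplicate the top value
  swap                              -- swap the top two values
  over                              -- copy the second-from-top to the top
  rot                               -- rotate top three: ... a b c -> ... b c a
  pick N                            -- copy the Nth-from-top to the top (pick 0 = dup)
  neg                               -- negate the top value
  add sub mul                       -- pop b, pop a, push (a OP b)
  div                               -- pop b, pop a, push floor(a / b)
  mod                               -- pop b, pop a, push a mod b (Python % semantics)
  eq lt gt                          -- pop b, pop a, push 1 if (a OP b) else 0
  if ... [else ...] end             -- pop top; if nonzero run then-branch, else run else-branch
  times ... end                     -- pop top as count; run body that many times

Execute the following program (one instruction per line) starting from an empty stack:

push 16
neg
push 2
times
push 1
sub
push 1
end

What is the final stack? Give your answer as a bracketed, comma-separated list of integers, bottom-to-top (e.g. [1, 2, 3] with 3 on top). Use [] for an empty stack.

After 'push 16': [16]
After 'neg': [-16]
After 'push 2': [-16, 2]
After 'times': [-16]
After 'push 1': [-16, 1]
After 'sub': [-17]
After 'push 1': [-17, 1]
After 'push 1': [-17, 1, 1]
After 'sub': [-17, 0]
After 'push 1': [-17, 0, 1]

Answer: [-17, 0, 1]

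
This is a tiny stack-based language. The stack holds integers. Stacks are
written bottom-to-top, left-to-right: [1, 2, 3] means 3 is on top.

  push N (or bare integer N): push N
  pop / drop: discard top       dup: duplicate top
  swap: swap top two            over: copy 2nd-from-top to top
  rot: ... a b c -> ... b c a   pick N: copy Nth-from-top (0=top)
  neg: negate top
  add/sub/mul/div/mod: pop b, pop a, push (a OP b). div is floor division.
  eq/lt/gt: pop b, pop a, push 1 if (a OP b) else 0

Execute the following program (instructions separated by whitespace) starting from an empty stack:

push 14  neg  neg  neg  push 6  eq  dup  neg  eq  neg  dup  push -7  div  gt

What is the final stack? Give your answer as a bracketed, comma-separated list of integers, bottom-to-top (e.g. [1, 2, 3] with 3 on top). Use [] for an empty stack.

After 'push 14': [14]
After 'neg': [-14]
After 'neg': [14]
After 'neg': [-14]
After 'push 6': [-14, 6]
After 'eq': [0]
After 'dup': [0, 0]
After 'neg': [0, 0]
After 'eq': [1]
After 'neg': [-1]
After 'dup': [-1, -1]
After 'push -7': [-1, -1, -7]
After 'div': [-1, 0]
After 'gt': [0]

Answer: [0]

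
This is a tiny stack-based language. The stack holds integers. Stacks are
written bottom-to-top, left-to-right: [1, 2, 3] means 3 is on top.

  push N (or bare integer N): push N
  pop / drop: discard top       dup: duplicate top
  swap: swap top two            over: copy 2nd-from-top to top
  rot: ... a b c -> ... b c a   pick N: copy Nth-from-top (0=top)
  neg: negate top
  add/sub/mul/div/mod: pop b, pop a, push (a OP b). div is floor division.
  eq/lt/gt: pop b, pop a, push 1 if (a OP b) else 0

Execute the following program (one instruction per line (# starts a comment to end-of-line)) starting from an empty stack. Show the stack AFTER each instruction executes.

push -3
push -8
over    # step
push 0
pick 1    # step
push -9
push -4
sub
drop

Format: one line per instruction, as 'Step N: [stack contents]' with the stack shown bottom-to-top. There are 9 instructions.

Step 1: [-3]
Step 2: [-3, -8]
Step 3: [-3, -8, -3]
Step 4: [-3, -8, -3, 0]
Step 5: [-3, -8, -3, 0, -3]
Step 6: [-3, -8, -3, 0, -3, -9]
Step 7: [-3, -8, -3, 0, -3, -9, -4]
Step 8: [-3, -8, -3, 0, -3, -5]
Step 9: [-3, -8, -3, 0, -3]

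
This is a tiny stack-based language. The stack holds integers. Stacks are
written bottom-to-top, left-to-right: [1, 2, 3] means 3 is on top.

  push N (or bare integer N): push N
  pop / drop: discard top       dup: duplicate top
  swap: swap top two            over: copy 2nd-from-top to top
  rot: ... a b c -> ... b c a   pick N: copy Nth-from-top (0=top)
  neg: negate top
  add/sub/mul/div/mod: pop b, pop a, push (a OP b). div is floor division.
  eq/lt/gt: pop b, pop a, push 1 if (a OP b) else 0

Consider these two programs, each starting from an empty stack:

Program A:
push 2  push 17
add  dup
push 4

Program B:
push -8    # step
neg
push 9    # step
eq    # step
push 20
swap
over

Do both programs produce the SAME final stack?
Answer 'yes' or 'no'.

Program A trace:
  After 'push 2': [2]
  After 'push 17': [2, 17]
  After 'add': [19]
  After 'dup': [19, 19]
  After 'push 4': [19, 19, 4]
Program A final stack: [19, 19, 4]

Program B trace:
  After 'push -8': [-8]
  After 'neg': [8]
  After 'push 9': [8, 9]
  After 'eq': [0]
  After 'push 20': [0, 20]
  After 'swap': [20, 0]
  After 'over': [20, 0, 20]
Program B final stack: [20, 0, 20]
Same: no

Answer: no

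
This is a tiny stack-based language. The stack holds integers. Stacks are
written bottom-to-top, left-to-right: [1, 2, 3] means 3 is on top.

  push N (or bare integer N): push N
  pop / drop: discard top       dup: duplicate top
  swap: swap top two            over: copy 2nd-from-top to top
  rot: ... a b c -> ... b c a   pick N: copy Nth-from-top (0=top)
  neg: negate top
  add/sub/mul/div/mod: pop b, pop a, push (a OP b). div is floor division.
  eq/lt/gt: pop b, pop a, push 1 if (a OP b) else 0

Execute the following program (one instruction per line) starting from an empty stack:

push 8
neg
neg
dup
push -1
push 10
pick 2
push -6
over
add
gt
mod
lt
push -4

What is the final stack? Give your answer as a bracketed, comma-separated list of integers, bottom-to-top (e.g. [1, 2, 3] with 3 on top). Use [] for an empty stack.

Answer: [8, 8, 1, -4]

Derivation:
After 'push 8': [8]
After 'neg': [-8]
After 'neg': [8]
After 'dup': [8, 8]
After 'push -1': [8, 8, -1]
After 'push 10': [8, 8, -1, 10]
After 'pick 2': [8, 8, -1, 10, 8]
After 'push -6': [8, 8, -1, 10, 8, -6]
After 'over': [8, 8, -1, 10, 8, -6, 8]
After 'add': [8, 8, -1, 10, 8, 2]
After 'gt': [8, 8, -1, 10, 1]
After 'mod': [8, 8, -1, 0]
After 'lt': [8, 8, 1]
After 'push -4': [8, 8, 1, -4]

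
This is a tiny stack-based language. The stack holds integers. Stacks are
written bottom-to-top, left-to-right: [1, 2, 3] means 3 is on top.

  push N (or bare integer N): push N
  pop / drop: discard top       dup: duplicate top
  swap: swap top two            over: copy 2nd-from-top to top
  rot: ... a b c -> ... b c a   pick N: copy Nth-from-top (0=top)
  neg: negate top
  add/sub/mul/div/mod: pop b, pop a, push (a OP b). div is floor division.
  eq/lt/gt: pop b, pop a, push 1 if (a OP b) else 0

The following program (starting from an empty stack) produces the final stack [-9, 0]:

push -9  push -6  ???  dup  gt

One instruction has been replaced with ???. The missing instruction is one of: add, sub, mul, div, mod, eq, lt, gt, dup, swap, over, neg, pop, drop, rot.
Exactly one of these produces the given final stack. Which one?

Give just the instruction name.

Answer: neg

Derivation:
Stack before ???: [-9, -6]
Stack after ???:  [-9, 6]
The instruction that transforms [-9, -6] -> [-9, 6] is: neg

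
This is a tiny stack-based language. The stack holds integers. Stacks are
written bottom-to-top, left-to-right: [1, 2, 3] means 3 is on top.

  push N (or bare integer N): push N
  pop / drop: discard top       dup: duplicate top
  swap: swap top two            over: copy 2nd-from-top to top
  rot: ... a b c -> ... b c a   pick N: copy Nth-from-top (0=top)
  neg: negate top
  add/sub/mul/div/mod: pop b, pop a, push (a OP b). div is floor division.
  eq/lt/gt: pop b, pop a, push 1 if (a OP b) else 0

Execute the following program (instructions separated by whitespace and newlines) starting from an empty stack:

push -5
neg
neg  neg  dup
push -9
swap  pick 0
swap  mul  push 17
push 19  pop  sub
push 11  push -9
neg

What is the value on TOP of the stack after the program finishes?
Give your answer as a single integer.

Answer: 9

Derivation:
After 'push -5': [-5]
After 'neg': [5]
After 'neg': [-5]
After 'neg': [5]
After 'dup': [5, 5]
After 'push -9': [5, 5, -9]
After 'swap': [5, -9, 5]
After 'pick 0': [5, -9, 5, 5]
After 'swap': [5, -9, 5, 5]
After 'mul': [5, -9, 25]
After 'push 17': [5, -9, 25, 17]
After 'push 19': [5, -9, 25, 17, 19]
After 'pop': [5, -9, 25, 17]
After 'sub': [5, -9, 8]
After 'push 11': [5, -9, 8, 11]
After 'push -9': [5, -9, 8, 11, -9]
After 'neg': [5, -9, 8, 11, 9]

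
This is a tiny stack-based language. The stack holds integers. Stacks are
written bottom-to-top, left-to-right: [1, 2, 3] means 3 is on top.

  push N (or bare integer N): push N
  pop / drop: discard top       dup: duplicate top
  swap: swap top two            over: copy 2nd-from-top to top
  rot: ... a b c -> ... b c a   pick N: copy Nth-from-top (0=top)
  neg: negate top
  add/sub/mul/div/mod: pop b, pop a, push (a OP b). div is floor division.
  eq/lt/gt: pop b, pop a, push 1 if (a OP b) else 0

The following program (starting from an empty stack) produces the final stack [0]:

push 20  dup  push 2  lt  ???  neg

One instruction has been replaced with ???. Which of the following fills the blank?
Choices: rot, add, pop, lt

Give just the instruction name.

Stack before ???: [20, 0]
Stack after ???:  [0]
Checking each choice:
  rot: stack underflow (need 3, have 2)
  add: produces [-20]
  pop: produces [-20]
  lt: MATCH


Answer: lt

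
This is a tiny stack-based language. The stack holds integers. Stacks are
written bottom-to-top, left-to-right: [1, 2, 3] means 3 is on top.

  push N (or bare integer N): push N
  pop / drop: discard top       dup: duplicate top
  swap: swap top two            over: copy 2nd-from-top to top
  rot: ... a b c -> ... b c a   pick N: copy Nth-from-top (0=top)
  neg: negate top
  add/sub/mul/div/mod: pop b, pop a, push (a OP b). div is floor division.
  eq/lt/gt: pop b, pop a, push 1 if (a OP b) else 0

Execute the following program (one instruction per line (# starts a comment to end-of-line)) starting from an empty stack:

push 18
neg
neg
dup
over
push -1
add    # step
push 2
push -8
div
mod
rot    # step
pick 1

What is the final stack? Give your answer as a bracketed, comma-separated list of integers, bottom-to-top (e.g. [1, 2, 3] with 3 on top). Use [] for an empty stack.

After 'push 18': [18]
After 'neg': [-18]
After 'neg': [18]
After 'dup': [18, 18]
After 'over': [18, 18, 18]
After 'push -1': [18, 18, 18, -1]
After 'add': [18, 18, 17]
After 'push 2': [18, 18, 17, 2]
After 'push -8': [18, 18, 17, 2, -8]
After 'div': [18, 18, 17, -1]
After 'mod': [18, 18, 0]
After 'rot': [18, 0, 18]
After 'pick 1': [18, 0, 18, 0]

Answer: [18, 0, 18, 0]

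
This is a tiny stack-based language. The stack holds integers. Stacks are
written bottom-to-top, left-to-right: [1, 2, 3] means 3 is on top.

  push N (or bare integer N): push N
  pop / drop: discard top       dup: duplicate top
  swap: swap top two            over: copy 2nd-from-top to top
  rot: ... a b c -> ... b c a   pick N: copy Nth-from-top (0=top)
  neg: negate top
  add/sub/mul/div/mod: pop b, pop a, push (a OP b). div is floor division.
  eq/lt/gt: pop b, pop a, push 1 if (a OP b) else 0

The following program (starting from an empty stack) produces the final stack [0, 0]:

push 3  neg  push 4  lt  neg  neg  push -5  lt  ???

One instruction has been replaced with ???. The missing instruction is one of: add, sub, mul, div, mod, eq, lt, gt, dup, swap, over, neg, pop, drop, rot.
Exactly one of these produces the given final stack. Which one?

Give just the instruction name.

Stack before ???: [0]
Stack after ???:  [0, 0]
The instruction that transforms [0] -> [0, 0] is: dup

Answer: dup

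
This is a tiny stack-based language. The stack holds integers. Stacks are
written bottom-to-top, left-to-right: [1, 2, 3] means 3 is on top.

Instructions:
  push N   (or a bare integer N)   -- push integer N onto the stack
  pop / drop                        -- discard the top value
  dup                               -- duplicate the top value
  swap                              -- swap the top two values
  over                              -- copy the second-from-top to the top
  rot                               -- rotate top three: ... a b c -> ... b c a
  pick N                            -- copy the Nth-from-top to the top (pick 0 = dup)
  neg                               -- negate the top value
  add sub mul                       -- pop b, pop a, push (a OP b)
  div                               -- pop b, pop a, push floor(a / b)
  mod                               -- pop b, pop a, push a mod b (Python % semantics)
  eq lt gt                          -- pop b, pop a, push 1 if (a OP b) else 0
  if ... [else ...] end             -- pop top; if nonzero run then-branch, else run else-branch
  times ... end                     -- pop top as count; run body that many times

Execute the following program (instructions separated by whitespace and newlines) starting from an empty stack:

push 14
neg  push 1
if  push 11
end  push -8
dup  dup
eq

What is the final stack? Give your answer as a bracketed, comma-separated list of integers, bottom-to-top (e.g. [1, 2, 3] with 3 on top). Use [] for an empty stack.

Answer: [-14, 11, -8, 1]

Derivation:
After 'push 14': [14]
After 'neg': [-14]
After 'push 1': [-14, 1]
After 'if': [-14]
After 'push 11': [-14, 11]
After 'push -8': [-14, 11, -8]
After 'dup': [-14, 11, -8, -8]
After 'dup': [-14, 11, -8, -8, -8]
After 'eq': [-14, 11, -8, 1]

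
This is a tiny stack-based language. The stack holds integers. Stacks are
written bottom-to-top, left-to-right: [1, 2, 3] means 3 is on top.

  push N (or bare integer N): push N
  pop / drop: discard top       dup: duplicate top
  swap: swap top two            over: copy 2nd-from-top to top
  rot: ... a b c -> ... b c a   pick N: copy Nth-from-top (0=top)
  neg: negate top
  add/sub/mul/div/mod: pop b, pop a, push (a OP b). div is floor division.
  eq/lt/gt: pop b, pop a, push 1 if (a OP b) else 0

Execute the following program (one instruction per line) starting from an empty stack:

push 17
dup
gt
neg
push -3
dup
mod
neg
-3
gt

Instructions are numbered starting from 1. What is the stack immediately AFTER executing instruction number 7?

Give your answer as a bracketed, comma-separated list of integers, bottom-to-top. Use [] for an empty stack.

Step 1 ('push 17'): [17]
Step 2 ('dup'): [17, 17]
Step 3 ('gt'): [0]
Step 4 ('neg'): [0]
Step 5 ('push -3'): [0, -3]
Step 6 ('dup'): [0, -3, -3]
Step 7 ('mod'): [0, 0]

Answer: [0, 0]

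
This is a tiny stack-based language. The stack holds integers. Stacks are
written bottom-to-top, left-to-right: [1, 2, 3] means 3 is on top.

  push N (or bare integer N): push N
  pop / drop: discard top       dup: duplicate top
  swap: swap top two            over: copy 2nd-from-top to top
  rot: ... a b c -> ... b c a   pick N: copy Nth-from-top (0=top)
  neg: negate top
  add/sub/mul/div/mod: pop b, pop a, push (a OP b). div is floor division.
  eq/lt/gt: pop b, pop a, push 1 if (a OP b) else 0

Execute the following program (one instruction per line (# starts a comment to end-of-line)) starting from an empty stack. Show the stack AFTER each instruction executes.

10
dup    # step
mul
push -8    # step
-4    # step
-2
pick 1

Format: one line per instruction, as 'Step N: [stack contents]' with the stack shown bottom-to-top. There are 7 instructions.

Step 1: [10]
Step 2: [10, 10]
Step 3: [100]
Step 4: [100, -8]
Step 5: [100, -8, -4]
Step 6: [100, -8, -4, -2]
Step 7: [100, -8, -4, -2, -4]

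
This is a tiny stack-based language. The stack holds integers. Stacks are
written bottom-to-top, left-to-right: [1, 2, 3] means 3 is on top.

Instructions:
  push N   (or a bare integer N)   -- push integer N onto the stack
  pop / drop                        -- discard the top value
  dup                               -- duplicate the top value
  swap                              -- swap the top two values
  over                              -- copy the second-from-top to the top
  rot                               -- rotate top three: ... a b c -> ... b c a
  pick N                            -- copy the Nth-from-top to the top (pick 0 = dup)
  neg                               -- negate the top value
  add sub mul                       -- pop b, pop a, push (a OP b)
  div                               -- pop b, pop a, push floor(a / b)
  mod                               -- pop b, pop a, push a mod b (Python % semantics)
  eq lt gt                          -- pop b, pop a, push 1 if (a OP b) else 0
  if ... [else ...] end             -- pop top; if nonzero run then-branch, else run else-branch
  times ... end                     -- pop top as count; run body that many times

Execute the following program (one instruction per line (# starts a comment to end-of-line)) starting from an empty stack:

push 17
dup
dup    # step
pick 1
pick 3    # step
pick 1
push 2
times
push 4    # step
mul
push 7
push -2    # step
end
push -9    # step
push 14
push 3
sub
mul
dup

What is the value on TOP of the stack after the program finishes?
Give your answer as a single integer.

After 'push 17': [17]
After 'dup': [17, 17]
After 'dup': [17, 17, 17]
After 'pick 1': [17, 17, 17, 17]
After 'pick 3': [17, 17, 17, 17, 17]
After 'pick 1': [17, 17, 17, 17, 17, 17]
After 'push 2': [17, 17, 17, 17, 17, 17, 2]
After 'times': [17, 17, 17, 17, 17, 17]
After 'push 4': [17, 17, 17, 17, 17, 17, 4]
After 'mul': [17, 17, 17, 17, 17, 68]
  ...
After 'push 4': [17, 17, 17, 17, 17, 68, 7, -2, 4]
After 'mul': [17, 17, 17, 17, 17, 68, 7, -8]
After 'push 7': [17, 17, 17, 17, 17, 68, 7, -8, 7]
After 'push -2': [17, 17, 17, 17, 17, 68, 7, -8, 7, -2]
After 'push -9': [17, 17, 17, 17, 17, 68, 7, -8, 7, -2, -9]
After 'push 14': [17, 17, 17, 17, 17, 68, 7, -8, 7, -2, -9, 14]
After 'push 3': [17, 17, 17, 17, 17, 68, 7, -8, 7, -2, -9, 14, 3]
After 'sub': [17, 17, 17, 17, 17, 68, 7, -8, 7, -2, -9, 11]
After 'mul': [17, 17, 17, 17, 17, 68, 7, -8, 7, -2, -99]
After 'dup': [17, 17, 17, 17, 17, 68, 7, -8, 7, -2, -99, -99]

Answer: -99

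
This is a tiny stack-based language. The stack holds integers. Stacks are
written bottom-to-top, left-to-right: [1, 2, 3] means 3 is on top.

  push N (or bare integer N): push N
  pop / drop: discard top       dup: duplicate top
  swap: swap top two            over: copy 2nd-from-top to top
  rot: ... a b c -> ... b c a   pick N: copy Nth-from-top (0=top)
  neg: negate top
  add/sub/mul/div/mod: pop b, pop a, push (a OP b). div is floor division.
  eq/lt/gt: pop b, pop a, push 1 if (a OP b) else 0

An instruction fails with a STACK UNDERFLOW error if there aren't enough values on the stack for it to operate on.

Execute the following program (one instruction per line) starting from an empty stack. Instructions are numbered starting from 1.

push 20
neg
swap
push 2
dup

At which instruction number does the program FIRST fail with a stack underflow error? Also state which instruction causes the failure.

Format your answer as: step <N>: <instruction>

Step 1 ('push 20'): stack = [20], depth = 1
Step 2 ('neg'): stack = [-20], depth = 1
Step 3 ('swap'): needs 2 value(s) but depth is 1 — STACK UNDERFLOW

Answer: step 3: swap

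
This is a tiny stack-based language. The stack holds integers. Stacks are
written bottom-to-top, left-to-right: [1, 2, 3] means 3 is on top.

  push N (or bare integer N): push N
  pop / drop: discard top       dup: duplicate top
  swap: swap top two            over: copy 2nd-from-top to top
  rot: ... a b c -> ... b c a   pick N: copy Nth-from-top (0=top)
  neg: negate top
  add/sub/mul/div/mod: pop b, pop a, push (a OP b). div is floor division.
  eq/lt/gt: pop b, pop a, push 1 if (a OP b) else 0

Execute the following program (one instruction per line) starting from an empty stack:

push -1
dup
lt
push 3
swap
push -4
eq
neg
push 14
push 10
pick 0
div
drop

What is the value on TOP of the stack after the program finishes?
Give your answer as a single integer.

Answer: 14

Derivation:
After 'push -1': [-1]
After 'dup': [-1, -1]
After 'lt': [0]
After 'push 3': [0, 3]
After 'swap': [3, 0]
After 'push -4': [3, 0, -4]
After 'eq': [3, 0]
After 'neg': [3, 0]
After 'push 14': [3, 0, 14]
After 'push 10': [3, 0, 14, 10]
After 'pick 0': [3, 0, 14, 10, 10]
After 'div': [3, 0, 14, 1]
After 'drop': [3, 0, 14]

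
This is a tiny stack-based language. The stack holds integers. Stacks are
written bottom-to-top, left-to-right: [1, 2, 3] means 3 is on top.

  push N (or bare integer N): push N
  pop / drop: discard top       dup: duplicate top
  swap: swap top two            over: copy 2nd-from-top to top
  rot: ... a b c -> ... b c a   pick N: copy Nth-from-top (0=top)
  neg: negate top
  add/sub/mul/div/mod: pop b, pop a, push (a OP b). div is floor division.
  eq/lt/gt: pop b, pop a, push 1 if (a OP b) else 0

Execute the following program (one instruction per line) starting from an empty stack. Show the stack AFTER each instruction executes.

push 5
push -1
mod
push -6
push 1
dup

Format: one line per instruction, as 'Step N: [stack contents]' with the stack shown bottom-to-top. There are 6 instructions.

Step 1: [5]
Step 2: [5, -1]
Step 3: [0]
Step 4: [0, -6]
Step 5: [0, -6, 1]
Step 6: [0, -6, 1, 1]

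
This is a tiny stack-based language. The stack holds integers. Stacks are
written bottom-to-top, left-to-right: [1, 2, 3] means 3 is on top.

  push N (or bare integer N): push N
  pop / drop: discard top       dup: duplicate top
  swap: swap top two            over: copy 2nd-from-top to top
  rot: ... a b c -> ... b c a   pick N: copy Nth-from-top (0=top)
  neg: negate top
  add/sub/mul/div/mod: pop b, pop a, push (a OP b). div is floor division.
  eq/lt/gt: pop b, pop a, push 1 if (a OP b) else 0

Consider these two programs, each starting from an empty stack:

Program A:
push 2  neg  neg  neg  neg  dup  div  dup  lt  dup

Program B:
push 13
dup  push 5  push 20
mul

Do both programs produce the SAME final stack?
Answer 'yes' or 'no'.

Program A trace:
  After 'push 2': [2]
  After 'neg': [-2]
  After 'neg': [2]
  After 'neg': [-2]
  After 'neg': [2]
  After 'dup': [2, 2]
  After 'div': [1]
  After 'dup': [1, 1]
  After 'lt': [0]
  After 'dup': [0, 0]
Program A final stack: [0, 0]

Program B trace:
  After 'push 13': [13]
  After 'dup': [13, 13]
  After 'push 5': [13, 13, 5]
  After 'push 20': [13, 13, 5, 20]
  After 'mul': [13, 13, 100]
Program B final stack: [13, 13, 100]
Same: no

Answer: no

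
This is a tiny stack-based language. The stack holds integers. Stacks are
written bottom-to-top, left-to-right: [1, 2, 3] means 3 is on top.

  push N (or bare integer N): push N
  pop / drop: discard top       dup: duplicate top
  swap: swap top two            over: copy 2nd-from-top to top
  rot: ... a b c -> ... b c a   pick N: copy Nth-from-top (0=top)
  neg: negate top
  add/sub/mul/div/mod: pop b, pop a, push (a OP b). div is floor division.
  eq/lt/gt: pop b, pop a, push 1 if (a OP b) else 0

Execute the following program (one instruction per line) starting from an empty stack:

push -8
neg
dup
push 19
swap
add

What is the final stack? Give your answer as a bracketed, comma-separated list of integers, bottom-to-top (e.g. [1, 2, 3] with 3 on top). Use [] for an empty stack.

After 'push -8': [-8]
After 'neg': [8]
After 'dup': [8, 8]
After 'push 19': [8, 8, 19]
After 'swap': [8, 19, 8]
After 'add': [8, 27]

Answer: [8, 27]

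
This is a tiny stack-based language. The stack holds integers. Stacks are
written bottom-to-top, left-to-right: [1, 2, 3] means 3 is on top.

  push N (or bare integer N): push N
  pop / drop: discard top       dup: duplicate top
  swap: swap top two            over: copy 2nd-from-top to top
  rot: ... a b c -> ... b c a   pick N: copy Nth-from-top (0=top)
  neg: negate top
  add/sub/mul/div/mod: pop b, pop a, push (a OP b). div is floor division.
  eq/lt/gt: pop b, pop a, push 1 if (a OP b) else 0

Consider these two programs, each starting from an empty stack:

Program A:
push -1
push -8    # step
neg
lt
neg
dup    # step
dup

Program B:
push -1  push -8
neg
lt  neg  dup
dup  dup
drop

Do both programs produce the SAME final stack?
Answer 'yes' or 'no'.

Answer: yes

Derivation:
Program A trace:
  After 'push -1': [-1]
  After 'push -8': [-1, -8]
  After 'neg': [-1, 8]
  After 'lt': [1]
  After 'neg': [-1]
  After 'dup': [-1, -1]
  After 'dup': [-1, -1, -1]
Program A final stack: [-1, -1, -1]

Program B trace:
  After 'push -1': [-1]
  After 'push -8': [-1, -8]
  After 'neg': [-1, 8]
  After 'lt': [1]
  After 'neg': [-1]
  After 'dup': [-1, -1]
  After 'dup': [-1, -1, -1]
  After 'dup': [-1, -1, -1, -1]
  After 'drop': [-1, -1, -1]
Program B final stack: [-1, -1, -1]
Same: yes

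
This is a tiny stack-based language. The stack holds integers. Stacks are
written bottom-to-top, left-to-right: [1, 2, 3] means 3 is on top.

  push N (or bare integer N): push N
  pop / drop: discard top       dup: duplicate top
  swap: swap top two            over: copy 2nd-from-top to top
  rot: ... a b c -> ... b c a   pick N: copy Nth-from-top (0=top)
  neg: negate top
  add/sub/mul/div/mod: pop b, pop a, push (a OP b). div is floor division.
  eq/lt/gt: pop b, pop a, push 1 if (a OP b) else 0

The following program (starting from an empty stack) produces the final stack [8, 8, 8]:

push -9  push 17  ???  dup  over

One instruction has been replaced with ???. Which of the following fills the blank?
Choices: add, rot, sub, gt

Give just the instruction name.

Stack before ???: [-9, 17]
Stack after ???:  [8]
Checking each choice:
  add: MATCH
  rot: stack underflow (need 3, have 2)
  sub: produces [-26, -26, -26]
  gt: produces [0, 0, 0]


Answer: add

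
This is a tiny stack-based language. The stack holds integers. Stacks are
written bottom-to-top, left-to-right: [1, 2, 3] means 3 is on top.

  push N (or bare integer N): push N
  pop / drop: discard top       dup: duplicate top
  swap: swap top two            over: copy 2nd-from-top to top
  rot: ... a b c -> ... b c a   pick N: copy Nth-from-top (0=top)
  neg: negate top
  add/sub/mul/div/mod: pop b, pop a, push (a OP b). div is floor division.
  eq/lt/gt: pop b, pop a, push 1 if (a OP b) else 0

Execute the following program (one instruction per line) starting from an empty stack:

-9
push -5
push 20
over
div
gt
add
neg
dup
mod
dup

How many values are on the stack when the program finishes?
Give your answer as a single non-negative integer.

Answer: 2

Derivation:
After 'push -9': stack = [-9] (depth 1)
After 'push -5': stack = [-9, -5] (depth 2)
After 'push 20': stack = [-9, -5, 20] (depth 3)
After 'over': stack = [-9, -5, 20, -5] (depth 4)
After 'div': stack = [-9, -5, -4] (depth 3)
After 'gt': stack = [-9, 0] (depth 2)
After 'add': stack = [-9] (depth 1)
After 'neg': stack = [9] (depth 1)
After 'dup': stack = [9, 9] (depth 2)
After 'mod': stack = [0] (depth 1)
After 'dup': stack = [0, 0] (depth 2)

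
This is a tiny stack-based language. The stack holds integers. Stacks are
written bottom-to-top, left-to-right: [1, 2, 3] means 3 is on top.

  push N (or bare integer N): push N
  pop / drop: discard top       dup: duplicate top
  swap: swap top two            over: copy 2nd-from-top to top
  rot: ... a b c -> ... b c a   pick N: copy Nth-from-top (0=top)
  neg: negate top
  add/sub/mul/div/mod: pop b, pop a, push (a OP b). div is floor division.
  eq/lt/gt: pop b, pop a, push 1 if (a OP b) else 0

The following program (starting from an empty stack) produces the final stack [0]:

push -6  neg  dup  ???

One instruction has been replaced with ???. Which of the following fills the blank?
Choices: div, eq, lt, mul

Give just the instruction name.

Answer: lt

Derivation:
Stack before ???: [6, 6]
Stack after ???:  [0]
Checking each choice:
  div: produces [1]
  eq: produces [1]
  lt: MATCH
  mul: produces [36]


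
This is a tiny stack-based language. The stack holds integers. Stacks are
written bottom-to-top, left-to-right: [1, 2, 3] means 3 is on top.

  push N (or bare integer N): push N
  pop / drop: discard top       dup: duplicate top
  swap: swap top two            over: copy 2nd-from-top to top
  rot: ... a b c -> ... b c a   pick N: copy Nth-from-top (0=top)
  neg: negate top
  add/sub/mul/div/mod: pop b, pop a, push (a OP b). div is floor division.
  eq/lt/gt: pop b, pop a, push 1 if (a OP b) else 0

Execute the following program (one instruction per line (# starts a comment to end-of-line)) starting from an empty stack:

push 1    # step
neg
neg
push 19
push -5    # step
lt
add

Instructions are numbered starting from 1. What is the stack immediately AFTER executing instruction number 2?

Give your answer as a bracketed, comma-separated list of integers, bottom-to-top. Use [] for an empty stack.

Answer: [-1]

Derivation:
Step 1 ('push 1'): [1]
Step 2 ('neg'): [-1]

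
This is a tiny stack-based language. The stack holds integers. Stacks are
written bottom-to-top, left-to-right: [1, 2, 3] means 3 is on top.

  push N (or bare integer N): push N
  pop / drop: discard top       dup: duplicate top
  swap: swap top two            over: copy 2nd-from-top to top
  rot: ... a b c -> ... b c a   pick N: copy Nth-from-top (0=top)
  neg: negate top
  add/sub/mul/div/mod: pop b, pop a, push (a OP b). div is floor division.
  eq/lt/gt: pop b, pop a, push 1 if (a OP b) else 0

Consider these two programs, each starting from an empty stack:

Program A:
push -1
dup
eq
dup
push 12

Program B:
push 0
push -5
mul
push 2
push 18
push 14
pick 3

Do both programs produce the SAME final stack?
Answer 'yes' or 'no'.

Program A trace:
  After 'push -1': [-1]
  After 'dup': [-1, -1]
  After 'eq': [1]
  After 'dup': [1, 1]
  After 'push 12': [1, 1, 12]
Program A final stack: [1, 1, 12]

Program B trace:
  After 'push 0': [0]
  After 'push -5': [0, -5]
  After 'mul': [0]
  After 'push 2': [0, 2]
  After 'push 18': [0, 2, 18]
  After 'push 14': [0, 2, 18, 14]
  After 'pick 3': [0, 2, 18, 14, 0]
Program B final stack: [0, 2, 18, 14, 0]
Same: no

Answer: no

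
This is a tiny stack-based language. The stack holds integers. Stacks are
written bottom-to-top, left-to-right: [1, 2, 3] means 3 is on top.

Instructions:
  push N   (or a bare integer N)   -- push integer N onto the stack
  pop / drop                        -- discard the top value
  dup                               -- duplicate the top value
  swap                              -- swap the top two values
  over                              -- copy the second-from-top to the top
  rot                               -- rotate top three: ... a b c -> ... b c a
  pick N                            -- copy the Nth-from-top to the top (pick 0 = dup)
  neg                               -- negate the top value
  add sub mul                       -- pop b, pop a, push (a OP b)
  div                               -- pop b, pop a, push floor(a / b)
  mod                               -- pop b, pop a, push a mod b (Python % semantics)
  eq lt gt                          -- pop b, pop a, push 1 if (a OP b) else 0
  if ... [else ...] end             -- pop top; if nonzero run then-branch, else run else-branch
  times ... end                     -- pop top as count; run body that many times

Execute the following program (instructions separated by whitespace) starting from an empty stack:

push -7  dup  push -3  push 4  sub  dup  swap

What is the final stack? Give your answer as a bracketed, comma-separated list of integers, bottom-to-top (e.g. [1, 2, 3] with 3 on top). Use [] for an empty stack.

After 'push -7': [-7]
After 'dup': [-7, -7]
After 'push -3': [-7, -7, -3]
After 'push 4': [-7, -7, -3, 4]
After 'sub': [-7, -7, -7]
After 'dup': [-7, -7, -7, -7]
After 'swap': [-7, -7, -7, -7]

Answer: [-7, -7, -7, -7]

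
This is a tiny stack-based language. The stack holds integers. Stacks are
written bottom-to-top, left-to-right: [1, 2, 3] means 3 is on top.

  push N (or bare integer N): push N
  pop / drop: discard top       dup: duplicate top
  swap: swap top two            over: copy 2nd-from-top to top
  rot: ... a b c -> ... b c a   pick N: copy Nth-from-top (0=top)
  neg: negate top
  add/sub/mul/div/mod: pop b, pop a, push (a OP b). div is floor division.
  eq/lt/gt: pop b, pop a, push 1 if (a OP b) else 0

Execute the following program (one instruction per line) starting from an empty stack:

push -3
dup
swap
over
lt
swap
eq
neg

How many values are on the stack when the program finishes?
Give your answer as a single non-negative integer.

Answer: 1

Derivation:
After 'push -3': stack = [-3] (depth 1)
After 'dup': stack = [-3, -3] (depth 2)
After 'swap': stack = [-3, -3] (depth 2)
After 'over': stack = [-3, -3, -3] (depth 3)
After 'lt': stack = [-3, 0] (depth 2)
After 'swap': stack = [0, -3] (depth 2)
After 'eq': stack = [0] (depth 1)
After 'neg': stack = [0] (depth 1)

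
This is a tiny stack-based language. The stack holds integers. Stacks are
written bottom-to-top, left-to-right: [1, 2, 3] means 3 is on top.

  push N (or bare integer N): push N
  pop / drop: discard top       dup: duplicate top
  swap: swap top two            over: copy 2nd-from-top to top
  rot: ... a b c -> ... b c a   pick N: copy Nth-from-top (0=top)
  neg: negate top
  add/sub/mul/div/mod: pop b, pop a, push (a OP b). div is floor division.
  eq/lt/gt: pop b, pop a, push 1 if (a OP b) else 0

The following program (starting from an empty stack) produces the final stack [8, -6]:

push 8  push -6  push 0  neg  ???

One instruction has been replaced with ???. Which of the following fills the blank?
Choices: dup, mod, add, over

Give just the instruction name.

Stack before ???: [8, -6, 0]
Stack after ???:  [8, -6]
Checking each choice:
  dup: produces [8, -6, 0, 0]
  mod: modulo by zero
  add: MATCH
  over: produces [8, -6, 0, -6]


Answer: add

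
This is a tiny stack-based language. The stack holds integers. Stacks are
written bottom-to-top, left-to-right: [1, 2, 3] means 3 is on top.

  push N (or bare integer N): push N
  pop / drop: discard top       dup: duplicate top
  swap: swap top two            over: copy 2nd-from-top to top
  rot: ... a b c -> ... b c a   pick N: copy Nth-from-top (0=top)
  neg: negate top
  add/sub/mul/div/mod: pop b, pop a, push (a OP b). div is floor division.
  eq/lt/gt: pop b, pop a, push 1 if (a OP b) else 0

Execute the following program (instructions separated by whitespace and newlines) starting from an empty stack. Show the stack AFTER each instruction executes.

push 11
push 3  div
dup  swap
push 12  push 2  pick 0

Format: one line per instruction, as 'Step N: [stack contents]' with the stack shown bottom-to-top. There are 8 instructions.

Step 1: [11]
Step 2: [11, 3]
Step 3: [3]
Step 4: [3, 3]
Step 5: [3, 3]
Step 6: [3, 3, 12]
Step 7: [3, 3, 12, 2]
Step 8: [3, 3, 12, 2, 2]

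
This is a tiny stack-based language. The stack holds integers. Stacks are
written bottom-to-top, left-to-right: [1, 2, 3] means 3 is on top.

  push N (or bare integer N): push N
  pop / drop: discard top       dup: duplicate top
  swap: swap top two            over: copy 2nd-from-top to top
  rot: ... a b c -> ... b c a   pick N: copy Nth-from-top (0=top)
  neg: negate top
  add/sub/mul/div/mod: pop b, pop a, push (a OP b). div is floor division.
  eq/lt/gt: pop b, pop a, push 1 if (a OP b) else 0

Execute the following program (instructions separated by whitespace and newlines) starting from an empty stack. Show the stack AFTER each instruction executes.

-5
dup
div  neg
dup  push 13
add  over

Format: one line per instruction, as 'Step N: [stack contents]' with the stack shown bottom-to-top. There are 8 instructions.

Step 1: [-5]
Step 2: [-5, -5]
Step 3: [1]
Step 4: [-1]
Step 5: [-1, -1]
Step 6: [-1, -1, 13]
Step 7: [-1, 12]
Step 8: [-1, 12, -1]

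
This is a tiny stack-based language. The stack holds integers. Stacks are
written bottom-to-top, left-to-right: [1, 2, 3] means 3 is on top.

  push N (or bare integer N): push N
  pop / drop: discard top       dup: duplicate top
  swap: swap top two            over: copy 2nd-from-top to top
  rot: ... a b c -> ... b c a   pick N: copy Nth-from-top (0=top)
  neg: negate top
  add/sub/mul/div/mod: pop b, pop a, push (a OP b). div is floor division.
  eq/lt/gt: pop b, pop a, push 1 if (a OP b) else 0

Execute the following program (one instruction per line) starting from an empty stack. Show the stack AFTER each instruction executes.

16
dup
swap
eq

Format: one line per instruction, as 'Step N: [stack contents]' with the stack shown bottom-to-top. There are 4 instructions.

Step 1: [16]
Step 2: [16, 16]
Step 3: [16, 16]
Step 4: [1]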